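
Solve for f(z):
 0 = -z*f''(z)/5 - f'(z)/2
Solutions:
 f(z) = C1 + C2/z^(3/2)


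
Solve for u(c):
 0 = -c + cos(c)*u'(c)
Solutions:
 u(c) = C1 + Integral(c/cos(c), c)


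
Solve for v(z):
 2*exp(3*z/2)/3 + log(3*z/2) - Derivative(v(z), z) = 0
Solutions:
 v(z) = C1 + z*log(z) + z*(-1 - log(2) + log(3)) + 4*exp(3*z/2)/9


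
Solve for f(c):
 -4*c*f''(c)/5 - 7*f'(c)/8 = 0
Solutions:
 f(c) = C1 + C2/c^(3/32)


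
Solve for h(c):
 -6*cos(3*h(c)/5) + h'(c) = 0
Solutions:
 -6*c - 5*log(sin(3*h(c)/5) - 1)/6 + 5*log(sin(3*h(c)/5) + 1)/6 = C1


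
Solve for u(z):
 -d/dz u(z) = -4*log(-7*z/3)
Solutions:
 u(z) = C1 + 4*z*log(-z) + 4*z*(-log(3) - 1 + log(7))


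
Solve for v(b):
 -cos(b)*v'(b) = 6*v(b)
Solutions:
 v(b) = C1*(sin(b)^3 - 3*sin(b)^2 + 3*sin(b) - 1)/(sin(b)^3 + 3*sin(b)^2 + 3*sin(b) + 1)


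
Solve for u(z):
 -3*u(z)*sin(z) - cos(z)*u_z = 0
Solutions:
 u(z) = C1*cos(z)^3


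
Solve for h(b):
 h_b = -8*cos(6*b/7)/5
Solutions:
 h(b) = C1 - 28*sin(6*b/7)/15


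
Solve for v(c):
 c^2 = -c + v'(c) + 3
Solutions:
 v(c) = C1 + c^3/3 + c^2/2 - 3*c


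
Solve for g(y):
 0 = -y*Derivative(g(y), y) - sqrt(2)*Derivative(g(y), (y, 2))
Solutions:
 g(y) = C1 + C2*erf(2^(1/4)*y/2)


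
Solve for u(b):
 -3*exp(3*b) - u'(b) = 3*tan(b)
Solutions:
 u(b) = C1 - exp(3*b) + 3*log(cos(b))


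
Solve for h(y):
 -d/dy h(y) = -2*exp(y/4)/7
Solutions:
 h(y) = C1 + 8*exp(y/4)/7


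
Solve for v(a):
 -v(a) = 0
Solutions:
 v(a) = 0


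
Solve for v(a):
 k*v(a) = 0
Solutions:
 v(a) = 0


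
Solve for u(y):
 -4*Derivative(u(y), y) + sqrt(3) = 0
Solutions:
 u(y) = C1 + sqrt(3)*y/4


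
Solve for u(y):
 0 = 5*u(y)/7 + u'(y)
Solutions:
 u(y) = C1*exp(-5*y/7)


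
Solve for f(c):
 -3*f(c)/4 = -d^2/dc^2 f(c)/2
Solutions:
 f(c) = C1*exp(-sqrt(6)*c/2) + C2*exp(sqrt(6)*c/2)


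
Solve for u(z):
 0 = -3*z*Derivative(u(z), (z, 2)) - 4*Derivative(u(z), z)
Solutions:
 u(z) = C1 + C2/z^(1/3)


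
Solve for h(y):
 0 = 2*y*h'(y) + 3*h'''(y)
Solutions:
 h(y) = C1 + Integral(C2*airyai(-2^(1/3)*3^(2/3)*y/3) + C3*airybi(-2^(1/3)*3^(2/3)*y/3), y)


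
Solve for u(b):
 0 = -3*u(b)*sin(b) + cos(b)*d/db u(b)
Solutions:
 u(b) = C1/cos(b)^3


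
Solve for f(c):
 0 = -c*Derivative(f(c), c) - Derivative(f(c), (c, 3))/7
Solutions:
 f(c) = C1 + Integral(C2*airyai(-7^(1/3)*c) + C3*airybi(-7^(1/3)*c), c)


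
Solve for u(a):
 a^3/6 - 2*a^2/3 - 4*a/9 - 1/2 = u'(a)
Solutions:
 u(a) = C1 + a^4/24 - 2*a^3/9 - 2*a^2/9 - a/2


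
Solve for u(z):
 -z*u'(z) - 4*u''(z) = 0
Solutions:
 u(z) = C1 + C2*erf(sqrt(2)*z/4)


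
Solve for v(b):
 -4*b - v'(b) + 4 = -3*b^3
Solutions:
 v(b) = C1 + 3*b^4/4 - 2*b^2 + 4*b


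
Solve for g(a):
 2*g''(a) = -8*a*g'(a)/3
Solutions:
 g(a) = C1 + C2*erf(sqrt(6)*a/3)


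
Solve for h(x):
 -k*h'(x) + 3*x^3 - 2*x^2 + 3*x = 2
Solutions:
 h(x) = C1 + 3*x^4/(4*k) - 2*x^3/(3*k) + 3*x^2/(2*k) - 2*x/k


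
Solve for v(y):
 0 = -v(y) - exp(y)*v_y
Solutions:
 v(y) = C1*exp(exp(-y))


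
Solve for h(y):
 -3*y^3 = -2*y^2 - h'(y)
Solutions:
 h(y) = C1 + 3*y^4/4 - 2*y^3/3


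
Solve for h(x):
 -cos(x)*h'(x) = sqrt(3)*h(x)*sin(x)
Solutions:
 h(x) = C1*cos(x)^(sqrt(3))


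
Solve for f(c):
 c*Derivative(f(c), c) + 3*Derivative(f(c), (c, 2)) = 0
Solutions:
 f(c) = C1 + C2*erf(sqrt(6)*c/6)


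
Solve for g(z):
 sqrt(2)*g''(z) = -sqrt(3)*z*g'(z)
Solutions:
 g(z) = C1 + C2*erf(6^(1/4)*z/2)


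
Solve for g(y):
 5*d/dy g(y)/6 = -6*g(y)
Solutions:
 g(y) = C1*exp(-36*y/5)


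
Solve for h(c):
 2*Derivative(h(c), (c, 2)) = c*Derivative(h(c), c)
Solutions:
 h(c) = C1 + C2*erfi(c/2)


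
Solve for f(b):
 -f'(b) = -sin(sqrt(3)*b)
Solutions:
 f(b) = C1 - sqrt(3)*cos(sqrt(3)*b)/3


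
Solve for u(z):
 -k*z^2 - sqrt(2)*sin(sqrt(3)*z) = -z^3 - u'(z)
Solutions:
 u(z) = C1 + k*z^3/3 - z^4/4 - sqrt(6)*cos(sqrt(3)*z)/3


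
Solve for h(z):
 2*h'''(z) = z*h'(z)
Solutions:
 h(z) = C1 + Integral(C2*airyai(2^(2/3)*z/2) + C3*airybi(2^(2/3)*z/2), z)


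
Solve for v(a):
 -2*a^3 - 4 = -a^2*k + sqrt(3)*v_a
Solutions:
 v(a) = C1 - sqrt(3)*a^4/6 + sqrt(3)*a^3*k/9 - 4*sqrt(3)*a/3


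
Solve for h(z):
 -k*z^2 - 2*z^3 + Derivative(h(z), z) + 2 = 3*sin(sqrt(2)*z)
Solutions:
 h(z) = C1 + k*z^3/3 + z^4/2 - 2*z - 3*sqrt(2)*cos(sqrt(2)*z)/2


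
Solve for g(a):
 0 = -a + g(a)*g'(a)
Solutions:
 g(a) = -sqrt(C1 + a^2)
 g(a) = sqrt(C1 + a^2)


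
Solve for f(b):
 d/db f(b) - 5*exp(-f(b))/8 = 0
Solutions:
 f(b) = log(C1 + 5*b/8)


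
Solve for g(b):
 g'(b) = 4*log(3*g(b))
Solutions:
 -Integral(1/(log(_y) + log(3)), (_y, g(b)))/4 = C1 - b


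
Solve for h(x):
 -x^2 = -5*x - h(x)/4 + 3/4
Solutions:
 h(x) = 4*x^2 - 20*x + 3


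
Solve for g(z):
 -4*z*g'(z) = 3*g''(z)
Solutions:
 g(z) = C1 + C2*erf(sqrt(6)*z/3)


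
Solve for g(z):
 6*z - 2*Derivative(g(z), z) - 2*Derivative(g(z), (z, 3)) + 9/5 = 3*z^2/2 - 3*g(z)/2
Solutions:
 g(z) = C1*exp(3^(1/3)*z*(-(27 + sqrt(921))^(1/3) + 4*3^(1/3)/(27 + sqrt(921))^(1/3))/12)*sin(3^(1/6)*z*((27 + sqrt(921))^(-1/3) + 3^(2/3)*(27 + sqrt(921))^(1/3)/12)) + C2*exp(3^(1/3)*z*(-(27 + sqrt(921))^(1/3) + 4*3^(1/3)/(27 + sqrt(921))^(1/3))/12)*cos(3^(1/6)*z*((27 + sqrt(921))^(-1/3) + 3^(2/3)*(27 + sqrt(921))^(1/3)/12)) + C3*exp(-3^(1/3)*z*(-(27 + sqrt(921))^(1/3) + 4*3^(1/3)/(27 + sqrt(921))^(1/3))/6) + z^2 - 4*z/3 - 134/45


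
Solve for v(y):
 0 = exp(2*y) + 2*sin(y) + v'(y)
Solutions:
 v(y) = C1 - exp(2*y)/2 + 2*cos(y)


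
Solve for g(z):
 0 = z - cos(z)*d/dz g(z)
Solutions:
 g(z) = C1 + Integral(z/cos(z), z)


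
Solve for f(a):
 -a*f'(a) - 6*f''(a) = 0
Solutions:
 f(a) = C1 + C2*erf(sqrt(3)*a/6)


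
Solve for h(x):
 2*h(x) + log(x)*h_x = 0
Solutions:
 h(x) = C1*exp(-2*li(x))


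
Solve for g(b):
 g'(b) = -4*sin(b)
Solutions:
 g(b) = C1 + 4*cos(b)


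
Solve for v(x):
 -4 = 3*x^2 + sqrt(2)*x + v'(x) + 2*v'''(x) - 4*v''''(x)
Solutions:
 v(x) = C1 + C2*exp(x*(-(3*sqrt(87) + 28)^(1/3) - 1/(3*sqrt(87) + 28)^(1/3) + 2)/12)*sin(sqrt(3)*x*(-(3*sqrt(87) + 28)^(1/3) + (3*sqrt(87) + 28)^(-1/3))/12) + C3*exp(x*(-(3*sqrt(87) + 28)^(1/3) - 1/(3*sqrt(87) + 28)^(1/3) + 2)/12)*cos(sqrt(3)*x*(-(3*sqrt(87) + 28)^(1/3) + (3*sqrt(87) + 28)^(-1/3))/12) + C4*exp(x*((3*sqrt(87) + 28)^(-1/3) + 1 + (3*sqrt(87) + 28)^(1/3))/6) - x^3 - sqrt(2)*x^2/2 + 8*x


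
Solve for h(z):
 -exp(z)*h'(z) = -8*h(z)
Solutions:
 h(z) = C1*exp(-8*exp(-z))


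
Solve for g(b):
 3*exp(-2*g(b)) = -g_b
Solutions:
 g(b) = log(-sqrt(C1 - 6*b))
 g(b) = log(C1 - 6*b)/2


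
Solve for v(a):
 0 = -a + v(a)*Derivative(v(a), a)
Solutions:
 v(a) = -sqrt(C1 + a^2)
 v(a) = sqrt(C1 + a^2)


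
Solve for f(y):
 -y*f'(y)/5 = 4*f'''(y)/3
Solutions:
 f(y) = C1 + Integral(C2*airyai(-150^(1/3)*y/10) + C3*airybi(-150^(1/3)*y/10), y)


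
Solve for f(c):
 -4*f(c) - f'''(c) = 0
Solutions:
 f(c) = C3*exp(-2^(2/3)*c) + (C1*sin(2^(2/3)*sqrt(3)*c/2) + C2*cos(2^(2/3)*sqrt(3)*c/2))*exp(2^(2/3)*c/2)


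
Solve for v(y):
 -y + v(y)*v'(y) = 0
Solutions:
 v(y) = -sqrt(C1 + y^2)
 v(y) = sqrt(C1 + y^2)


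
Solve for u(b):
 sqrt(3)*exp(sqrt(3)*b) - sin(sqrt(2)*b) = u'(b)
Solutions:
 u(b) = C1 + exp(sqrt(3)*b) + sqrt(2)*cos(sqrt(2)*b)/2


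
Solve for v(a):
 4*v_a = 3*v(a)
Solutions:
 v(a) = C1*exp(3*a/4)


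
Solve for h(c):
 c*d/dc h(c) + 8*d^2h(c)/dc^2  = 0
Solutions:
 h(c) = C1 + C2*erf(c/4)


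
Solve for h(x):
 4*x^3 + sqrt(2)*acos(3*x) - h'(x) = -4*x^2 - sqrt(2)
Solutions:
 h(x) = C1 + x^4 + 4*x^3/3 + sqrt(2)*x + sqrt(2)*(x*acos(3*x) - sqrt(1 - 9*x^2)/3)


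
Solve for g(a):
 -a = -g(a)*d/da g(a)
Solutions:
 g(a) = -sqrt(C1 + a^2)
 g(a) = sqrt(C1 + a^2)


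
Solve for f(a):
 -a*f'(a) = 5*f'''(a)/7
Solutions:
 f(a) = C1 + Integral(C2*airyai(-5^(2/3)*7^(1/3)*a/5) + C3*airybi(-5^(2/3)*7^(1/3)*a/5), a)


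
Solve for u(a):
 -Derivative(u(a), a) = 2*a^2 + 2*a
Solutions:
 u(a) = C1 - 2*a^3/3 - a^2


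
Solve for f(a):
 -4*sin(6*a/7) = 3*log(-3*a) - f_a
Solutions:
 f(a) = C1 + 3*a*log(-a) - 3*a + 3*a*log(3) - 14*cos(6*a/7)/3


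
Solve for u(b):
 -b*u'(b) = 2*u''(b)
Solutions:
 u(b) = C1 + C2*erf(b/2)


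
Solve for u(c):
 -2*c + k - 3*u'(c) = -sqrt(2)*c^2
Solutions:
 u(c) = C1 + sqrt(2)*c^3/9 - c^2/3 + c*k/3


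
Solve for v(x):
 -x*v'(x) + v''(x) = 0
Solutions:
 v(x) = C1 + C2*erfi(sqrt(2)*x/2)


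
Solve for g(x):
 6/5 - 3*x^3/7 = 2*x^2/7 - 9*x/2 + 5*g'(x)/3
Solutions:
 g(x) = C1 - 9*x^4/140 - 2*x^3/35 + 27*x^2/20 + 18*x/25


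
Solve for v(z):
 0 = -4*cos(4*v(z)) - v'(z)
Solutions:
 v(z) = -asin((C1 + exp(32*z))/(C1 - exp(32*z)))/4 + pi/4
 v(z) = asin((C1 + exp(32*z))/(C1 - exp(32*z)))/4


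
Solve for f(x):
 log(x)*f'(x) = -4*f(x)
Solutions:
 f(x) = C1*exp(-4*li(x))


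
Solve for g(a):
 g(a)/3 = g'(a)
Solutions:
 g(a) = C1*exp(a/3)


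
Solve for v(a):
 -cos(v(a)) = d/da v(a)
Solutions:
 v(a) = pi - asin((C1 + exp(2*a))/(C1 - exp(2*a)))
 v(a) = asin((C1 + exp(2*a))/(C1 - exp(2*a)))


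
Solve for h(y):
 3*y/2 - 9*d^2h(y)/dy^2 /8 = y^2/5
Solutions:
 h(y) = C1 + C2*y - 2*y^4/135 + 2*y^3/9


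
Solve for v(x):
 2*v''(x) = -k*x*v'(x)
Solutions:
 v(x) = Piecewise((-sqrt(pi)*C1*erf(sqrt(k)*x/2)/sqrt(k) - C2, (k > 0) | (k < 0)), (-C1*x - C2, True))


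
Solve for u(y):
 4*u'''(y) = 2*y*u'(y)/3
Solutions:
 u(y) = C1 + Integral(C2*airyai(6^(2/3)*y/6) + C3*airybi(6^(2/3)*y/6), y)


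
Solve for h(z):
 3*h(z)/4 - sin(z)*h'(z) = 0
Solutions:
 h(z) = C1*(cos(z) - 1)^(3/8)/(cos(z) + 1)^(3/8)


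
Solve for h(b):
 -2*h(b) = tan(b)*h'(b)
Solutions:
 h(b) = C1/sin(b)^2


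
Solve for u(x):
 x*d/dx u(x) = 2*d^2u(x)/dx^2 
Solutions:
 u(x) = C1 + C2*erfi(x/2)


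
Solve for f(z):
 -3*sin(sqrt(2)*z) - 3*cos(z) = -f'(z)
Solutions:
 f(z) = C1 + 3*sin(z) - 3*sqrt(2)*cos(sqrt(2)*z)/2


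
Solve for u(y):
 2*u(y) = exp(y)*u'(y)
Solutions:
 u(y) = C1*exp(-2*exp(-y))


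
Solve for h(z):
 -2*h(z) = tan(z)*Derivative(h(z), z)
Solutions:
 h(z) = C1/sin(z)^2


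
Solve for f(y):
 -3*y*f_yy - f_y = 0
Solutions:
 f(y) = C1 + C2*y^(2/3)


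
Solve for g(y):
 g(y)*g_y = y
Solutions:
 g(y) = -sqrt(C1 + y^2)
 g(y) = sqrt(C1 + y^2)


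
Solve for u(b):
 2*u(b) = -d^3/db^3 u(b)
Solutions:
 u(b) = C3*exp(-2^(1/3)*b) + (C1*sin(2^(1/3)*sqrt(3)*b/2) + C2*cos(2^(1/3)*sqrt(3)*b/2))*exp(2^(1/3)*b/2)


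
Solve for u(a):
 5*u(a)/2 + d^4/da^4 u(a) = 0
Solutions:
 u(a) = (C1*sin(10^(1/4)*a/2) + C2*cos(10^(1/4)*a/2))*exp(-10^(1/4)*a/2) + (C3*sin(10^(1/4)*a/2) + C4*cos(10^(1/4)*a/2))*exp(10^(1/4)*a/2)


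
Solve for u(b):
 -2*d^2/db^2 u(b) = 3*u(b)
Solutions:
 u(b) = C1*sin(sqrt(6)*b/2) + C2*cos(sqrt(6)*b/2)


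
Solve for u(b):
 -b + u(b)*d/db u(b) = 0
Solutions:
 u(b) = -sqrt(C1 + b^2)
 u(b) = sqrt(C1 + b^2)


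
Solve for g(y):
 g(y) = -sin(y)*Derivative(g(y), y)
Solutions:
 g(y) = C1*sqrt(cos(y) + 1)/sqrt(cos(y) - 1)


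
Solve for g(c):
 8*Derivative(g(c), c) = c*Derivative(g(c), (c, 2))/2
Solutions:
 g(c) = C1 + C2*c^17


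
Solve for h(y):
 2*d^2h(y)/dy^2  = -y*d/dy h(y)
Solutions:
 h(y) = C1 + C2*erf(y/2)


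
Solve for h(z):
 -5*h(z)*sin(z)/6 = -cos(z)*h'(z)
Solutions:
 h(z) = C1/cos(z)^(5/6)


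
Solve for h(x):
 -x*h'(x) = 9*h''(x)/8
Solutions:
 h(x) = C1 + C2*erf(2*x/3)


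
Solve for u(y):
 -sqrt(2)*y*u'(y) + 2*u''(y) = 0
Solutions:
 u(y) = C1 + C2*erfi(2^(1/4)*y/2)


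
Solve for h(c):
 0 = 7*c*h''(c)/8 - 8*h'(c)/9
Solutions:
 h(c) = C1 + C2*c^(127/63)


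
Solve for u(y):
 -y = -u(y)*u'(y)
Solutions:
 u(y) = -sqrt(C1 + y^2)
 u(y) = sqrt(C1 + y^2)


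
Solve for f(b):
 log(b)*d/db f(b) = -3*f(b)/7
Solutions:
 f(b) = C1*exp(-3*li(b)/7)


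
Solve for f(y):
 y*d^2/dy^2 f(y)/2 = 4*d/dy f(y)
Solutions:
 f(y) = C1 + C2*y^9


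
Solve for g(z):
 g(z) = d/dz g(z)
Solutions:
 g(z) = C1*exp(z)


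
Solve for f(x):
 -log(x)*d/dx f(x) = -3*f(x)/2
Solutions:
 f(x) = C1*exp(3*li(x)/2)


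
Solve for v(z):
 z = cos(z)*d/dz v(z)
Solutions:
 v(z) = C1 + Integral(z/cos(z), z)


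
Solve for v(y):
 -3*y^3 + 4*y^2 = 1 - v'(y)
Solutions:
 v(y) = C1 + 3*y^4/4 - 4*y^3/3 + y


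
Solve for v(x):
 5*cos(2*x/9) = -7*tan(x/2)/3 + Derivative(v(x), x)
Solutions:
 v(x) = C1 - 14*log(cos(x/2))/3 + 45*sin(2*x/9)/2


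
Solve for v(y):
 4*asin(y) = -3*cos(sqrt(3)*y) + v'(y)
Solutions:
 v(y) = C1 + 4*y*asin(y) + 4*sqrt(1 - y^2) + sqrt(3)*sin(sqrt(3)*y)


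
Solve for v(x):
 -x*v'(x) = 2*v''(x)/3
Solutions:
 v(x) = C1 + C2*erf(sqrt(3)*x/2)


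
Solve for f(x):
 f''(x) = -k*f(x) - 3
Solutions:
 f(x) = C1*exp(-x*sqrt(-k)) + C2*exp(x*sqrt(-k)) - 3/k


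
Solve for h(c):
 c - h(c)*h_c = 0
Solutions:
 h(c) = -sqrt(C1 + c^2)
 h(c) = sqrt(C1 + c^2)


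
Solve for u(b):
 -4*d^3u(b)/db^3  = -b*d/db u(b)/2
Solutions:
 u(b) = C1 + Integral(C2*airyai(b/2) + C3*airybi(b/2), b)


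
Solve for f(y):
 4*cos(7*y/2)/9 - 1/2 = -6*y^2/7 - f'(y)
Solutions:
 f(y) = C1 - 2*y^3/7 + y/2 - 8*sin(7*y/2)/63


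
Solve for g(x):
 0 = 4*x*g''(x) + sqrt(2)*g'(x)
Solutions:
 g(x) = C1 + C2*x^(1 - sqrt(2)/4)


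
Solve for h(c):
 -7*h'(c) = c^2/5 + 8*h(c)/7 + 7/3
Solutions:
 h(c) = C1*exp(-8*c/49) - 7*c^2/40 + 343*c/160 - 58261/3840


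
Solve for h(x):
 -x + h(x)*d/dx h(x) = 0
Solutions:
 h(x) = -sqrt(C1 + x^2)
 h(x) = sqrt(C1 + x^2)


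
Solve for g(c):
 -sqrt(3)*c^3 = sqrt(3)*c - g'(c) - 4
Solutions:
 g(c) = C1 + sqrt(3)*c^4/4 + sqrt(3)*c^2/2 - 4*c


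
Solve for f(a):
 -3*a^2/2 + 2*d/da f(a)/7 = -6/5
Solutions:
 f(a) = C1 + 7*a^3/4 - 21*a/5


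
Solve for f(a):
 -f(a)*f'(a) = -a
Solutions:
 f(a) = -sqrt(C1 + a^2)
 f(a) = sqrt(C1 + a^2)


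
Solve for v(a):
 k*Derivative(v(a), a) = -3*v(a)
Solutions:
 v(a) = C1*exp(-3*a/k)


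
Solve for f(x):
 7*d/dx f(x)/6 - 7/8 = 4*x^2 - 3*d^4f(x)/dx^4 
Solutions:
 f(x) = C1 + C4*exp(-84^(1/3)*x/6) + 8*x^3/7 + 3*x/4 + (C2*sin(28^(1/3)*3^(5/6)*x/12) + C3*cos(28^(1/3)*3^(5/6)*x/12))*exp(84^(1/3)*x/12)


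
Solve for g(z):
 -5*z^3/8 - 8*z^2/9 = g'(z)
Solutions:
 g(z) = C1 - 5*z^4/32 - 8*z^3/27


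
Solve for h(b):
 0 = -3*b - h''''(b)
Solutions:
 h(b) = C1 + C2*b + C3*b^2 + C4*b^3 - b^5/40


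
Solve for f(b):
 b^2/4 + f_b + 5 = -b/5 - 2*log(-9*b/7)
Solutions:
 f(b) = C1 - b^3/12 - b^2/10 - 2*b*log(-b) + b*(-4*log(3) - 3 + 2*log(7))


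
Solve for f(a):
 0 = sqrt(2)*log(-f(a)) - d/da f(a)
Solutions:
 -li(-f(a)) = C1 + sqrt(2)*a


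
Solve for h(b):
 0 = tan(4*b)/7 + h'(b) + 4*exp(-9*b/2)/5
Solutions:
 h(b) = C1 - log(tan(4*b)^2 + 1)/56 + 8*exp(-9*b/2)/45


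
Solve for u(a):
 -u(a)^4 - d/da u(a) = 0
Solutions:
 u(a) = (-3^(2/3) - 3*3^(1/6)*I)*(1/(C1 + a))^(1/3)/6
 u(a) = (-3^(2/3) + 3*3^(1/6)*I)*(1/(C1 + a))^(1/3)/6
 u(a) = (1/(C1 + 3*a))^(1/3)


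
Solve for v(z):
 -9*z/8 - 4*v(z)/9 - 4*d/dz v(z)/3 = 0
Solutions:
 v(z) = C1*exp(-z/3) - 81*z/32 + 243/32


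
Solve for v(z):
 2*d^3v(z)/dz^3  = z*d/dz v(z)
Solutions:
 v(z) = C1 + Integral(C2*airyai(2^(2/3)*z/2) + C3*airybi(2^(2/3)*z/2), z)


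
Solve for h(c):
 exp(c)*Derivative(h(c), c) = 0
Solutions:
 h(c) = C1


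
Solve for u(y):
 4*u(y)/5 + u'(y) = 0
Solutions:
 u(y) = C1*exp(-4*y/5)


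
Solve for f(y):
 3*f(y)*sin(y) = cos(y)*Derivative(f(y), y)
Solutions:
 f(y) = C1/cos(y)^3


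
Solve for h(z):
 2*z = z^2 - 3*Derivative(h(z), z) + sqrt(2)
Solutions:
 h(z) = C1 + z^3/9 - z^2/3 + sqrt(2)*z/3


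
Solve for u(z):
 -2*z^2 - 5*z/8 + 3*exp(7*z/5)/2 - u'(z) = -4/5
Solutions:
 u(z) = C1 - 2*z^3/3 - 5*z^2/16 + 4*z/5 + 15*exp(7*z/5)/14


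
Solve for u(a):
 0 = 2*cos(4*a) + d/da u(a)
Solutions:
 u(a) = C1 - sin(4*a)/2


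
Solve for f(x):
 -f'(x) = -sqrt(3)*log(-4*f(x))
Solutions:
 -sqrt(3)*Integral(1/(log(-_y) + 2*log(2)), (_y, f(x)))/3 = C1 - x


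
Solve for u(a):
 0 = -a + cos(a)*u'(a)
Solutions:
 u(a) = C1 + Integral(a/cos(a), a)


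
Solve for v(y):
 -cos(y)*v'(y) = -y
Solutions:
 v(y) = C1 + Integral(y/cos(y), y)


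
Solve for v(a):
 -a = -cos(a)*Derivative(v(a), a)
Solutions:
 v(a) = C1 + Integral(a/cos(a), a)


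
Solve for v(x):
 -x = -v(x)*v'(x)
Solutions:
 v(x) = -sqrt(C1 + x^2)
 v(x) = sqrt(C1 + x^2)


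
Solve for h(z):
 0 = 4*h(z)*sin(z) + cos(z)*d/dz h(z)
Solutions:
 h(z) = C1*cos(z)^4


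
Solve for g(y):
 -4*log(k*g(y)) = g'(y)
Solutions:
 li(k*g(y))/k = C1 - 4*y


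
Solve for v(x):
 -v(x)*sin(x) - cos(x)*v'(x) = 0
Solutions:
 v(x) = C1*cos(x)


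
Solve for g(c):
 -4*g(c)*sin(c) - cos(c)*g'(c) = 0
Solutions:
 g(c) = C1*cos(c)^4


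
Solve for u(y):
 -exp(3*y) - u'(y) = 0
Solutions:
 u(y) = C1 - exp(3*y)/3


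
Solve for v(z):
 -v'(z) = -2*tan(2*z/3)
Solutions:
 v(z) = C1 - 3*log(cos(2*z/3))


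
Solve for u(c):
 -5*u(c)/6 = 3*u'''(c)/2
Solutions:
 u(c) = C3*exp(-15^(1/3)*c/3) + (C1*sin(3^(5/6)*5^(1/3)*c/6) + C2*cos(3^(5/6)*5^(1/3)*c/6))*exp(15^(1/3)*c/6)


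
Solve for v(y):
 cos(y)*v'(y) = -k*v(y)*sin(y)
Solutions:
 v(y) = C1*exp(k*log(cos(y)))


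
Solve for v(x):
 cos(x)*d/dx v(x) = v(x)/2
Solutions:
 v(x) = C1*(sin(x) + 1)^(1/4)/(sin(x) - 1)^(1/4)


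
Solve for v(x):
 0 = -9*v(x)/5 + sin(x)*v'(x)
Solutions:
 v(x) = C1*(cos(x) - 1)^(9/10)/(cos(x) + 1)^(9/10)


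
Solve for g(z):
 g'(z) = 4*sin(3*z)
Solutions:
 g(z) = C1 - 4*cos(3*z)/3


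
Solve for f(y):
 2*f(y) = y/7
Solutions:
 f(y) = y/14


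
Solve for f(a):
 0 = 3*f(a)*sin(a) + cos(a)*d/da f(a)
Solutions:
 f(a) = C1*cos(a)^3


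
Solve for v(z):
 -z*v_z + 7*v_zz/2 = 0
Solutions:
 v(z) = C1 + C2*erfi(sqrt(7)*z/7)


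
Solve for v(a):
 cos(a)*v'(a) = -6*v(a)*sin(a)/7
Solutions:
 v(a) = C1*cos(a)^(6/7)


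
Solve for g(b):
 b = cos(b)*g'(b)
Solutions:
 g(b) = C1 + Integral(b/cos(b), b)


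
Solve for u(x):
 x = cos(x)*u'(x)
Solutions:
 u(x) = C1 + Integral(x/cos(x), x)


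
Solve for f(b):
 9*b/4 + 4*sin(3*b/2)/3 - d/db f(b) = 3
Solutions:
 f(b) = C1 + 9*b^2/8 - 3*b - 8*cos(3*b/2)/9


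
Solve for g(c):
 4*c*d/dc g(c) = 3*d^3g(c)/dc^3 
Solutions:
 g(c) = C1 + Integral(C2*airyai(6^(2/3)*c/3) + C3*airybi(6^(2/3)*c/3), c)


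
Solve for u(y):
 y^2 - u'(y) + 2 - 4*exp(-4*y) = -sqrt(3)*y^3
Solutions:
 u(y) = C1 + sqrt(3)*y^4/4 + y^3/3 + 2*y + exp(-4*y)


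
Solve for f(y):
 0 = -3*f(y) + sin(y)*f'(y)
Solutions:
 f(y) = C1*(cos(y) - 1)^(3/2)/(cos(y) + 1)^(3/2)


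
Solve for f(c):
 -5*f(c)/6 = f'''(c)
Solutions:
 f(c) = C3*exp(-5^(1/3)*6^(2/3)*c/6) + (C1*sin(2^(2/3)*3^(1/6)*5^(1/3)*c/4) + C2*cos(2^(2/3)*3^(1/6)*5^(1/3)*c/4))*exp(5^(1/3)*6^(2/3)*c/12)


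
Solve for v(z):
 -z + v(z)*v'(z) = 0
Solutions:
 v(z) = -sqrt(C1 + z^2)
 v(z) = sqrt(C1 + z^2)


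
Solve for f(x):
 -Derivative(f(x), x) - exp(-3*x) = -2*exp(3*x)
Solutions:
 f(x) = C1 + 2*exp(3*x)/3 + exp(-3*x)/3


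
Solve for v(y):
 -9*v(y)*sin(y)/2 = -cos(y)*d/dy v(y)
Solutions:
 v(y) = C1/cos(y)^(9/2)


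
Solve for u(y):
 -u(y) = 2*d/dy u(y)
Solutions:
 u(y) = C1*exp(-y/2)


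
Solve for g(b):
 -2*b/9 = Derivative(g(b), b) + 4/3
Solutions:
 g(b) = C1 - b^2/9 - 4*b/3


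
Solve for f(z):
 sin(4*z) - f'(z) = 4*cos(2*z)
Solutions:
 f(z) = C1 - 2*sin(2*z) - cos(4*z)/4


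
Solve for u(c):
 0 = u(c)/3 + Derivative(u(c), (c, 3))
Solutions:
 u(c) = C3*exp(-3^(2/3)*c/3) + (C1*sin(3^(1/6)*c/2) + C2*cos(3^(1/6)*c/2))*exp(3^(2/3)*c/6)


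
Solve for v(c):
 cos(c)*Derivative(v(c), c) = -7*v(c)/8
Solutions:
 v(c) = C1*(sin(c) - 1)^(7/16)/(sin(c) + 1)^(7/16)


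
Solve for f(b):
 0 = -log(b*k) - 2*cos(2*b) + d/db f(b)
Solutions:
 f(b) = C1 + b*log(b*k) - b + sin(2*b)


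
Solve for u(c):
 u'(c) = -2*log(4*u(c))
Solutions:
 Integral(1/(log(_y) + 2*log(2)), (_y, u(c)))/2 = C1 - c


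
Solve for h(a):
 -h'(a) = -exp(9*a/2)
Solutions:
 h(a) = C1 + 2*exp(9*a/2)/9


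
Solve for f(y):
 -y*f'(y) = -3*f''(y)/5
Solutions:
 f(y) = C1 + C2*erfi(sqrt(30)*y/6)


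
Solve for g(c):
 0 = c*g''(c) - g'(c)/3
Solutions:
 g(c) = C1 + C2*c^(4/3)


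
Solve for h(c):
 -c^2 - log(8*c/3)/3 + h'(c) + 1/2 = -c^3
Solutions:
 h(c) = C1 - c^4/4 + c^3/3 + c*log(c)/3 - 5*c/6 - c*log(3)/3 + c*log(2)


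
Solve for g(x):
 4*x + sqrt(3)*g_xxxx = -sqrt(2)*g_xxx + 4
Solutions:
 g(x) = C1 + C2*x + C3*x^2 + C4*exp(-sqrt(6)*x/3) - sqrt(2)*x^4/12 + x^3*(sqrt(2) + sqrt(3))/3


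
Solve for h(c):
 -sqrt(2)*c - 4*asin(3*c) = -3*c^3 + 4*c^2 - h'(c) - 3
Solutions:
 h(c) = C1 - 3*c^4/4 + 4*c^3/3 + sqrt(2)*c^2/2 + 4*c*asin(3*c) - 3*c + 4*sqrt(1 - 9*c^2)/3


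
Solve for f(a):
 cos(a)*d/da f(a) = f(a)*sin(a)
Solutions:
 f(a) = C1/cos(a)


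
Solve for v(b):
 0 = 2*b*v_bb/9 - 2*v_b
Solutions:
 v(b) = C1 + C2*b^10


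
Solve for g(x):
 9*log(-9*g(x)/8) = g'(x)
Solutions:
 -Integral(1/(log(-_y) - 3*log(2) + 2*log(3)), (_y, g(x)))/9 = C1 - x


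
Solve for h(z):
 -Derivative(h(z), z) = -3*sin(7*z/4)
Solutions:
 h(z) = C1 - 12*cos(7*z/4)/7


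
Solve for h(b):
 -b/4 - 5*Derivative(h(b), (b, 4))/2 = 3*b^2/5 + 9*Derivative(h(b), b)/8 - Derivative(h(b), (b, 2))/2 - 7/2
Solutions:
 h(b) = C1 + C2*exp(15^(1/3)*b*(4*15^(1/3)/(sqrt(163065) + 405)^(1/3) + (sqrt(163065) + 405)^(1/3))/60)*sin(3^(1/6)*5^(1/3)*b*(-3^(2/3)*(sqrt(163065) + 405)^(1/3) + 12*5^(1/3)/(sqrt(163065) + 405)^(1/3))/60) + C3*exp(15^(1/3)*b*(4*15^(1/3)/(sqrt(163065) + 405)^(1/3) + (sqrt(163065) + 405)^(1/3))/60)*cos(3^(1/6)*5^(1/3)*b*(-3^(2/3)*(sqrt(163065) + 405)^(1/3) + 12*5^(1/3)/(sqrt(163065) + 405)^(1/3))/60) + C4*exp(-15^(1/3)*b*(4*15^(1/3)/(sqrt(163065) + 405)^(1/3) + (sqrt(163065) + 405)^(1/3))/30) - 8*b^3/45 - 47*b^2/135 + 3404*b/1215


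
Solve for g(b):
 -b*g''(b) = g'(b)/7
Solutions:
 g(b) = C1 + C2*b^(6/7)


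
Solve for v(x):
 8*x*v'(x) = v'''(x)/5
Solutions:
 v(x) = C1 + Integral(C2*airyai(2*5^(1/3)*x) + C3*airybi(2*5^(1/3)*x), x)


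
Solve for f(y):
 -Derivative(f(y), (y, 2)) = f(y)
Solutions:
 f(y) = C1*sin(y) + C2*cos(y)


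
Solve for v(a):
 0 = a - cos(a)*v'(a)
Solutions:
 v(a) = C1 + Integral(a/cos(a), a)


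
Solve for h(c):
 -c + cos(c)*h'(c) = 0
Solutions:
 h(c) = C1 + Integral(c/cos(c), c)


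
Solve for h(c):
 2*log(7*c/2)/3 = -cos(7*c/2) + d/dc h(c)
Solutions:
 h(c) = C1 + 2*c*log(c)/3 - 2*c/3 - 2*c*log(2)/3 + 2*c*log(7)/3 + 2*sin(7*c/2)/7


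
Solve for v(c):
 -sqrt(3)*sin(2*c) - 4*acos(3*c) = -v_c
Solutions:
 v(c) = C1 + 4*c*acos(3*c) - 4*sqrt(1 - 9*c^2)/3 - sqrt(3)*cos(2*c)/2


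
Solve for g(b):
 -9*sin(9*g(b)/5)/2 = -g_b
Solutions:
 -9*b/2 + 5*log(cos(9*g(b)/5) - 1)/18 - 5*log(cos(9*g(b)/5) + 1)/18 = C1


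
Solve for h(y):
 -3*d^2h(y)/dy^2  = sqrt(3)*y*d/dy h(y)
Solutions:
 h(y) = C1 + C2*erf(sqrt(2)*3^(3/4)*y/6)


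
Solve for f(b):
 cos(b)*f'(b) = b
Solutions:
 f(b) = C1 + Integral(b/cos(b), b)


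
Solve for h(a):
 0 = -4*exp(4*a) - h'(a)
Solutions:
 h(a) = C1 - exp(4*a)


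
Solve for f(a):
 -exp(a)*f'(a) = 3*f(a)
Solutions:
 f(a) = C1*exp(3*exp(-a))


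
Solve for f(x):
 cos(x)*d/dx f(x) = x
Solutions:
 f(x) = C1 + Integral(x/cos(x), x)


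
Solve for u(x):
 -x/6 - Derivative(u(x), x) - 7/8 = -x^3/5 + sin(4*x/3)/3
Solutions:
 u(x) = C1 + x^4/20 - x^2/12 - 7*x/8 + cos(4*x/3)/4


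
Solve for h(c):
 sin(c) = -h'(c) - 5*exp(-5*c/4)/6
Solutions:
 h(c) = C1 + cos(c) + 2*exp(-5*c/4)/3


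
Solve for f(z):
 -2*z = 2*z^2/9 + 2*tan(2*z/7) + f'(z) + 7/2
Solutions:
 f(z) = C1 - 2*z^3/27 - z^2 - 7*z/2 + 7*log(cos(2*z/7))


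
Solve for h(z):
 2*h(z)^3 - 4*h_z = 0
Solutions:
 h(z) = -sqrt(-1/(C1 + z))
 h(z) = sqrt(-1/(C1 + z))


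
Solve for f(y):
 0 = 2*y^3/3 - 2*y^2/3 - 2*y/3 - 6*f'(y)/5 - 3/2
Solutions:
 f(y) = C1 + 5*y^4/36 - 5*y^3/27 - 5*y^2/18 - 5*y/4


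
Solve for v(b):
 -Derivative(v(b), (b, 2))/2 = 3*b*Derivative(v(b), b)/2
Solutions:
 v(b) = C1 + C2*erf(sqrt(6)*b/2)


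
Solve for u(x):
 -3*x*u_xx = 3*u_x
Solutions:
 u(x) = C1 + C2*log(x)


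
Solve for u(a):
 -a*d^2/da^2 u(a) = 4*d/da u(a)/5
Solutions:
 u(a) = C1 + C2*a^(1/5)


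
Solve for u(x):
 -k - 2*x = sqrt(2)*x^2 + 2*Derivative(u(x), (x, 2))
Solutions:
 u(x) = C1 + C2*x - k*x^2/4 - sqrt(2)*x^4/24 - x^3/6


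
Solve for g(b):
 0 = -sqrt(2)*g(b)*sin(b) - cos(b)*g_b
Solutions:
 g(b) = C1*cos(b)^(sqrt(2))


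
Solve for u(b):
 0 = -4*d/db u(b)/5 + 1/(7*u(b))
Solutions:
 u(b) = -sqrt(C1 + 70*b)/14
 u(b) = sqrt(C1 + 70*b)/14


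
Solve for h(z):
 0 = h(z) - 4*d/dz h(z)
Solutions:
 h(z) = C1*exp(z/4)


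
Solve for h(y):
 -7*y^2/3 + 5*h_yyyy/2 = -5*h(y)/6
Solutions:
 h(y) = 14*y^2/5 + (C1*sin(sqrt(2)*3^(3/4)*y/6) + C2*cos(sqrt(2)*3^(3/4)*y/6))*exp(-sqrt(2)*3^(3/4)*y/6) + (C3*sin(sqrt(2)*3^(3/4)*y/6) + C4*cos(sqrt(2)*3^(3/4)*y/6))*exp(sqrt(2)*3^(3/4)*y/6)


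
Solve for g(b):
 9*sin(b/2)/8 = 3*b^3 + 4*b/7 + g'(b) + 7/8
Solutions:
 g(b) = C1 - 3*b^4/4 - 2*b^2/7 - 7*b/8 - 9*cos(b/2)/4


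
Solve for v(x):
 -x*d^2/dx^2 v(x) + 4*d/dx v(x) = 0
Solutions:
 v(x) = C1 + C2*x^5


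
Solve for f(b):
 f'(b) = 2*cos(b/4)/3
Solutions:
 f(b) = C1 + 8*sin(b/4)/3


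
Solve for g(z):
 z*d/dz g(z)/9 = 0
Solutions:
 g(z) = C1


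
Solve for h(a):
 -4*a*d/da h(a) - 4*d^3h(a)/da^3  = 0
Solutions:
 h(a) = C1 + Integral(C2*airyai(-a) + C3*airybi(-a), a)


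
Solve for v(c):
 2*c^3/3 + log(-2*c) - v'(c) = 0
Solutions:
 v(c) = C1 + c^4/6 + c*log(-c) + c*(-1 + log(2))


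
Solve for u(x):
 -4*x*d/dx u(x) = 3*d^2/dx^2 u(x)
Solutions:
 u(x) = C1 + C2*erf(sqrt(6)*x/3)


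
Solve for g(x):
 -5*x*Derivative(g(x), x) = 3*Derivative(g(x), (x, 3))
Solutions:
 g(x) = C1 + Integral(C2*airyai(-3^(2/3)*5^(1/3)*x/3) + C3*airybi(-3^(2/3)*5^(1/3)*x/3), x)


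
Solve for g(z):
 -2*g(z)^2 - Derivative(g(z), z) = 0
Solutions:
 g(z) = 1/(C1 + 2*z)


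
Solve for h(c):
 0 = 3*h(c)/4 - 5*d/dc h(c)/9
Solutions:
 h(c) = C1*exp(27*c/20)


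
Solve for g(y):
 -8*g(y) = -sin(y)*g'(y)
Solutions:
 g(y) = C1*(cos(y)^4 - 4*cos(y)^3 + 6*cos(y)^2 - 4*cos(y) + 1)/(cos(y)^4 + 4*cos(y)^3 + 6*cos(y)^2 + 4*cos(y) + 1)


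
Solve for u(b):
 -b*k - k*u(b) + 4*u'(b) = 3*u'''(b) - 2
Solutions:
 u(b) = C1*exp(-2^(1/3)*b*(2^(1/3)*(9*k + sqrt(81*k^2 - 256))^(1/3) + 8/(9*k + sqrt(81*k^2 - 256))^(1/3))/6) + C2*exp(2^(1/3)*b*(2^(1/3)*(9*k + sqrt(81*k^2 - 256))^(1/3) - 2^(1/3)*sqrt(3)*I*(9*k + sqrt(81*k^2 - 256))^(1/3) - 32/((-1 + sqrt(3)*I)*(9*k + sqrt(81*k^2 - 256))^(1/3)))/12) + C3*exp(2^(1/3)*b*(2^(1/3)*(9*k + sqrt(81*k^2 - 256))^(1/3) + 2^(1/3)*sqrt(3)*I*(9*k + sqrt(81*k^2 - 256))^(1/3) + 32/((1 + sqrt(3)*I)*(9*k + sqrt(81*k^2 - 256))^(1/3)))/12) - b - 2/k


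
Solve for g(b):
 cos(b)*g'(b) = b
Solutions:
 g(b) = C1 + Integral(b/cos(b), b)


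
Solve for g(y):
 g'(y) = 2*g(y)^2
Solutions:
 g(y) = -1/(C1 + 2*y)


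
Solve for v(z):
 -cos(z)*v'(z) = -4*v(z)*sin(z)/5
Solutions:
 v(z) = C1/cos(z)^(4/5)


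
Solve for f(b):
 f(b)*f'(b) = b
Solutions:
 f(b) = -sqrt(C1 + b^2)
 f(b) = sqrt(C1 + b^2)


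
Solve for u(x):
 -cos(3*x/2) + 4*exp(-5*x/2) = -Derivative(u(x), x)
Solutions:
 u(x) = C1 + 2*sin(3*x/2)/3 + 8*exp(-5*x/2)/5


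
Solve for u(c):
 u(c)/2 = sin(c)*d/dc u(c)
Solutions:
 u(c) = C1*(cos(c) - 1)^(1/4)/(cos(c) + 1)^(1/4)


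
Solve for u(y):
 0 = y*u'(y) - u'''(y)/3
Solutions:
 u(y) = C1 + Integral(C2*airyai(3^(1/3)*y) + C3*airybi(3^(1/3)*y), y)


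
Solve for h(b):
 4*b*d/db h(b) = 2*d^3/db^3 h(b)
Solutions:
 h(b) = C1 + Integral(C2*airyai(2^(1/3)*b) + C3*airybi(2^(1/3)*b), b)


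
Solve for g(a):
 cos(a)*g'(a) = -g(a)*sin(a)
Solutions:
 g(a) = C1*cos(a)


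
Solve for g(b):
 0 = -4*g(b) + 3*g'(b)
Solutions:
 g(b) = C1*exp(4*b/3)


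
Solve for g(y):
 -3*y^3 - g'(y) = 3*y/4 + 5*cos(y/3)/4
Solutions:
 g(y) = C1 - 3*y^4/4 - 3*y^2/8 - 15*sin(y/3)/4


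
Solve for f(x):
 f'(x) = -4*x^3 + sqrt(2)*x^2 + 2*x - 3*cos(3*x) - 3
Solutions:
 f(x) = C1 - x^4 + sqrt(2)*x^3/3 + x^2 - 3*x - sin(3*x)


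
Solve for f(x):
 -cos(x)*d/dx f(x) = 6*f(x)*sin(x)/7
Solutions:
 f(x) = C1*cos(x)^(6/7)


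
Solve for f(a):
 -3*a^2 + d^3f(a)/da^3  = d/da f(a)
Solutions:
 f(a) = C1 + C2*exp(-a) + C3*exp(a) - a^3 - 6*a


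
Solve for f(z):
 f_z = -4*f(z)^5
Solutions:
 f(z) = -I*(1/(C1 + 16*z))^(1/4)
 f(z) = I*(1/(C1 + 16*z))^(1/4)
 f(z) = -(1/(C1 + 16*z))^(1/4)
 f(z) = (1/(C1 + 16*z))^(1/4)


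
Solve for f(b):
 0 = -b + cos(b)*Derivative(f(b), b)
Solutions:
 f(b) = C1 + Integral(b/cos(b), b)


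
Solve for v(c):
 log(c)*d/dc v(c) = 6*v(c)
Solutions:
 v(c) = C1*exp(6*li(c))


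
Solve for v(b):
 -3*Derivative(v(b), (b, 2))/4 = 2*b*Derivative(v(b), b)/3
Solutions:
 v(b) = C1 + C2*erf(2*b/3)


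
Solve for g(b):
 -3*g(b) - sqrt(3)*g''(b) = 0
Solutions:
 g(b) = C1*sin(3^(1/4)*b) + C2*cos(3^(1/4)*b)


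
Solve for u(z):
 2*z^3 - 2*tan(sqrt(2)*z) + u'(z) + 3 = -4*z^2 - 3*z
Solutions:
 u(z) = C1 - z^4/2 - 4*z^3/3 - 3*z^2/2 - 3*z - sqrt(2)*log(cos(sqrt(2)*z))


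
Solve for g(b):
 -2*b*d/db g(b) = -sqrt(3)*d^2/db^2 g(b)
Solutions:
 g(b) = C1 + C2*erfi(3^(3/4)*b/3)


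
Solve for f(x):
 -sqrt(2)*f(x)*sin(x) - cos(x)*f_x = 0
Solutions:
 f(x) = C1*cos(x)^(sqrt(2))


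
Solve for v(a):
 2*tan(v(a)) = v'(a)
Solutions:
 v(a) = pi - asin(C1*exp(2*a))
 v(a) = asin(C1*exp(2*a))


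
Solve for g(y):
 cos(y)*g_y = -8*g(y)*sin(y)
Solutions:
 g(y) = C1*cos(y)^8


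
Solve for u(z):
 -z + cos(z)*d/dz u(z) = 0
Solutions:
 u(z) = C1 + Integral(z/cos(z), z)


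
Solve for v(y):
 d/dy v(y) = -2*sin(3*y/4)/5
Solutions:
 v(y) = C1 + 8*cos(3*y/4)/15


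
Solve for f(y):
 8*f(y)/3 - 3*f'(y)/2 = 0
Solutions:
 f(y) = C1*exp(16*y/9)


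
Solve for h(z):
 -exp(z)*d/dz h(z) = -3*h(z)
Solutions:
 h(z) = C1*exp(-3*exp(-z))


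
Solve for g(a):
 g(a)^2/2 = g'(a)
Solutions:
 g(a) = -2/(C1 + a)


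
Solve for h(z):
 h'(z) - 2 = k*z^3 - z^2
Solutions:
 h(z) = C1 + k*z^4/4 - z^3/3 + 2*z


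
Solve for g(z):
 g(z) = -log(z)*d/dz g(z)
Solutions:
 g(z) = C1*exp(-li(z))


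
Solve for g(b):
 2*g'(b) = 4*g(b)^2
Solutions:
 g(b) = -1/(C1 + 2*b)


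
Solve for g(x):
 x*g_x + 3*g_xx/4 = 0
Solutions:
 g(x) = C1 + C2*erf(sqrt(6)*x/3)


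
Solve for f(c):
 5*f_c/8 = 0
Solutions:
 f(c) = C1


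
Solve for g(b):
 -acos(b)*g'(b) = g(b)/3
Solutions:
 g(b) = C1*exp(-Integral(1/acos(b), b)/3)


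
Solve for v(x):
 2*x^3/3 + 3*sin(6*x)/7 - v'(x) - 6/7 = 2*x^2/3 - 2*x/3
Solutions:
 v(x) = C1 + x^4/6 - 2*x^3/9 + x^2/3 - 6*x/7 - cos(6*x)/14


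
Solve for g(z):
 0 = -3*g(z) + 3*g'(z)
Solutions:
 g(z) = C1*exp(z)


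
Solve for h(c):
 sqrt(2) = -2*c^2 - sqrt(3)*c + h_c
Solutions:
 h(c) = C1 + 2*c^3/3 + sqrt(3)*c^2/2 + sqrt(2)*c


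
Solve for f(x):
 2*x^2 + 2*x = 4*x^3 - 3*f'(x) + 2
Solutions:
 f(x) = C1 + x^4/3 - 2*x^3/9 - x^2/3 + 2*x/3


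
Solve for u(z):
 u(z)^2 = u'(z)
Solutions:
 u(z) = -1/(C1 + z)


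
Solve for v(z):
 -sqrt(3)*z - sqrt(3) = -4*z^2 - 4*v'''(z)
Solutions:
 v(z) = C1 + C2*z + C3*z^2 - z^5/60 + sqrt(3)*z^4/96 + sqrt(3)*z^3/24


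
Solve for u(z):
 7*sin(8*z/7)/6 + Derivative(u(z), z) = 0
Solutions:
 u(z) = C1 + 49*cos(8*z/7)/48


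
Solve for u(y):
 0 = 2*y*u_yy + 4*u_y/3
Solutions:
 u(y) = C1 + C2*y^(1/3)


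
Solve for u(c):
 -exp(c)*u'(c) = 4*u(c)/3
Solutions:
 u(c) = C1*exp(4*exp(-c)/3)


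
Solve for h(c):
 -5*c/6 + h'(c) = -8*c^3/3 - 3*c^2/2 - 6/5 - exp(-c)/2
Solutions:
 h(c) = C1 - 2*c^4/3 - c^3/2 + 5*c^2/12 - 6*c/5 + exp(-c)/2


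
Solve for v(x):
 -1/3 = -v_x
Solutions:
 v(x) = C1 + x/3


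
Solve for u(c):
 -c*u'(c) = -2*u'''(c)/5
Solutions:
 u(c) = C1 + Integral(C2*airyai(2^(2/3)*5^(1/3)*c/2) + C3*airybi(2^(2/3)*5^(1/3)*c/2), c)


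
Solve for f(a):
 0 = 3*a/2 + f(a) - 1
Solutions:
 f(a) = 1 - 3*a/2


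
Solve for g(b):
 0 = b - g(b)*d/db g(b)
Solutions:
 g(b) = -sqrt(C1 + b^2)
 g(b) = sqrt(C1 + b^2)


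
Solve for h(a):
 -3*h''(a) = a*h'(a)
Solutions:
 h(a) = C1 + C2*erf(sqrt(6)*a/6)


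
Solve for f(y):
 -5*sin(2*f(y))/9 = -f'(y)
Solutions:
 -5*y/9 + log(cos(2*f(y)) - 1)/4 - log(cos(2*f(y)) + 1)/4 = C1


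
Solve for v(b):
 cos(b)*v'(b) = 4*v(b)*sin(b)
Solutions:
 v(b) = C1/cos(b)^4


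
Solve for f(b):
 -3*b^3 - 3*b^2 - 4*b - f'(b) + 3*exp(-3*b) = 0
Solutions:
 f(b) = C1 - 3*b^4/4 - b^3 - 2*b^2 - exp(-3*b)


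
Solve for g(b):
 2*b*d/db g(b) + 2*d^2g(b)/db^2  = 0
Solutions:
 g(b) = C1 + C2*erf(sqrt(2)*b/2)


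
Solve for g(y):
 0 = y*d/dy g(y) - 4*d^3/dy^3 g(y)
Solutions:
 g(y) = C1 + Integral(C2*airyai(2^(1/3)*y/2) + C3*airybi(2^(1/3)*y/2), y)


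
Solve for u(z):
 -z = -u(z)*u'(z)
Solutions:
 u(z) = -sqrt(C1 + z^2)
 u(z) = sqrt(C1 + z^2)


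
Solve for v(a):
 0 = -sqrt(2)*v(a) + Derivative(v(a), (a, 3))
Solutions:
 v(a) = C3*exp(2^(1/6)*a) + (C1*sin(2^(1/6)*sqrt(3)*a/2) + C2*cos(2^(1/6)*sqrt(3)*a/2))*exp(-2^(1/6)*a/2)


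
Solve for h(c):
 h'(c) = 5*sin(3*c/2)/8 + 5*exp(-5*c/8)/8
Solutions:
 h(c) = C1 - 5*cos(3*c/2)/12 - 1/exp(c)^(5/8)


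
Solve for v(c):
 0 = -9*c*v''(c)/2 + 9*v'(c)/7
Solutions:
 v(c) = C1 + C2*c^(9/7)


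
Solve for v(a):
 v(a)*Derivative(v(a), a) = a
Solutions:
 v(a) = -sqrt(C1 + a^2)
 v(a) = sqrt(C1 + a^2)


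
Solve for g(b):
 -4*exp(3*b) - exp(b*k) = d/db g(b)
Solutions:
 g(b) = C1 - 4*exp(3*b)/3 - exp(b*k)/k


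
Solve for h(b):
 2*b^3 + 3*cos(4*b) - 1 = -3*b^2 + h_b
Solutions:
 h(b) = C1 + b^4/2 + b^3 - b + 3*sin(4*b)/4


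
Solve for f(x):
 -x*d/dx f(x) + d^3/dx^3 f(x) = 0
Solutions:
 f(x) = C1 + Integral(C2*airyai(x) + C3*airybi(x), x)


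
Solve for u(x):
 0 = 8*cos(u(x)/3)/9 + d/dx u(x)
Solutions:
 8*x/9 - 3*log(sin(u(x)/3) - 1)/2 + 3*log(sin(u(x)/3) + 1)/2 = C1


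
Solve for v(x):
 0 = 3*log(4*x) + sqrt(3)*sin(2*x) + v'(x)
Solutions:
 v(x) = C1 - 3*x*log(x) - 6*x*log(2) + 3*x + sqrt(3)*cos(2*x)/2


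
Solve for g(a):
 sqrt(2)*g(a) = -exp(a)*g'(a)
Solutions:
 g(a) = C1*exp(sqrt(2)*exp(-a))


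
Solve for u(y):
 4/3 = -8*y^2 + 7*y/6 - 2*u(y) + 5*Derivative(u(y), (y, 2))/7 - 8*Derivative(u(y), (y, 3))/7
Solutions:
 u(y) = C1*exp(y*(25/(24*sqrt(248766) + 11971)^(1/3) + 10 + (24*sqrt(248766) + 11971)^(1/3))/48)*sin(sqrt(3)*y*(-(24*sqrt(248766) + 11971)^(1/3) + 25/(24*sqrt(248766) + 11971)^(1/3))/48) + C2*exp(y*(25/(24*sqrt(248766) + 11971)^(1/3) + 10 + (24*sqrt(248766) + 11971)^(1/3))/48)*cos(sqrt(3)*y*(-(24*sqrt(248766) + 11971)^(1/3) + 25/(24*sqrt(248766) + 11971)^(1/3))/48) + C3*exp(y*(-(24*sqrt(248766) + 11971)^(1/3) - 25/(24*sqrt(248766) + 11971)^(1/3) + 5)/24) - 4*y^2 + 7*y/12 - 74/21


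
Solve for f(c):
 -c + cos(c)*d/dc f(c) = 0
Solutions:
 f(c) = C1 + Integral(c/cos(c), c)


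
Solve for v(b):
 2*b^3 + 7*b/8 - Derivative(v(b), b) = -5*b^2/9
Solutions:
 v(b) = C1 + b^4/2 + 5*b^3/27 + 7*b^2/16


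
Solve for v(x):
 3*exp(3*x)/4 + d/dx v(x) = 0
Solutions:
 v(x) = C1 - exp(3*x)/4


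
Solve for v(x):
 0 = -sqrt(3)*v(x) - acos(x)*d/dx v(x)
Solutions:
 v(x) = C1*exp(-sqrt(3)*Integral(1/acos(x), x))


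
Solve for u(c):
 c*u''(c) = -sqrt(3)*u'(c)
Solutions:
 u(c) = C1 + C2*c^(1 - sqrt(3))


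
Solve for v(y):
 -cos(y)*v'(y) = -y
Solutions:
 v(y) = C1 + Integral(y/cos(y), y)


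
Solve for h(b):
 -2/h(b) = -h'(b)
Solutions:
 h(b) = -sqrt(C1 + 4*b)
 h(b) = sqrt(C1 + 4*b)


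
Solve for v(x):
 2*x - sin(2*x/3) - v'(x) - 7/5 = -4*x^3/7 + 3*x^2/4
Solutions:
 v(x) = C1 + x^4/7 - x^3/4 + x^2 - 7*x/5 + 3*cos(2*x/3)/2


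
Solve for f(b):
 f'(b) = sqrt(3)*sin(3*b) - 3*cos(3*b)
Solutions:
 f(b) = C1 - 2*sqrt(3)*sin(3*b + pi/6)/3


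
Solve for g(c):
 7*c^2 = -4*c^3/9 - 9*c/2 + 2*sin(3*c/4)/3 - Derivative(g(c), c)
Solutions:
 g(c) = C1 - c^4/9 - 7*c^3/3 - 9*c^2/4 - 8*cos(3*c/4)/9


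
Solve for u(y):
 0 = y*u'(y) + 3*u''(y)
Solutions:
 u(y) = C1 + C2*erf(sqrt(6)*y/6)


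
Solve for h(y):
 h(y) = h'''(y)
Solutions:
 h(y) = C3*exp(y) + (C1*sin(sqrt(3)*y/2) + C2*cos(sqrt(3)*y/2))*exp(-y/2)


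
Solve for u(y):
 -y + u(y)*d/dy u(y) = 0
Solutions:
 u(y) = -sqrt(C1 + y^2)
 u(y) = sqrt(C1 + y^2)


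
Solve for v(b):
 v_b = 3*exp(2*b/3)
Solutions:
 v(b) = C1 + 9*exp(2*b/3)/2


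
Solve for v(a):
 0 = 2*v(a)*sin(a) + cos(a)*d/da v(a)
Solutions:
 v(a) = C1*cos(a)^2


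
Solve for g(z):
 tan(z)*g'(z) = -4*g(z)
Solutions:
 g(z) = C1/sin(z)^4


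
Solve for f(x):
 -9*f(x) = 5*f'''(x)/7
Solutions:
 f(x) = C3*exp(x*(-5^(2/3)*63^(1/3) + 3*15^(2/3)*7^(1/3))/20)*sin(3*3^(1/6)*5^(2/3)*7^(1/3)*x/10) + C4*exp(x*(-5^(2/3)*63^(1/3) + 3*15^(2/3)*7^(1/3))/20)*cos(3*3^(1/6)*5^(2/3)*7^(1/3)*x/10) + C5*exp(-x*(5^(2/3)*63^(1/3) + 3*15^(2/3)*7^(1/3))/20) + (C1*sin(3*3^(1/6)*5^(2/3)*7^(1/3)*x/10) + C2*cos(3*3^(1/6)*5^(2/3)*7^(1/3)*x/10))*exp(5^(2/3)*63^(1/3)*x/10)


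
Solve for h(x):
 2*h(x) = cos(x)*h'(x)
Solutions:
 h(x) = C1*(sin(x) + 1)/(sin(x) - 1)


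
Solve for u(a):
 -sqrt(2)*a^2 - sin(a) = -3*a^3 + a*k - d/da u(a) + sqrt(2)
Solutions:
 u(a) = C1 - 3*a^4/4 + sqrt(2)*a^3/3 + a^2*k/2 + sqrt(2)*a - cos(a)


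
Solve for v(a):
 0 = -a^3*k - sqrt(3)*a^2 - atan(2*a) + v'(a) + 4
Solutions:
 v(a) = C1 + a^4*k/4 + sqrt(3)*a^3/3 + a*atan(2*a) - 4*a - log(4*a^2 + 1)/4


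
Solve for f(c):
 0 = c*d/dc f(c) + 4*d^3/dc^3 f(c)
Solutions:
 f(c) = C1 + Integral(C2*airyai(-2^(1/3)*c/2) + C3*airybi(-2^(1/3)*c/2), c)


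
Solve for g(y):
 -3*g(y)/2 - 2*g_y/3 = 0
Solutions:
 g(y) = C1*exp(-9*y/4)


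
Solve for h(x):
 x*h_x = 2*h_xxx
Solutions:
 h(x) = C1 + Integral(C2*airyai(2^(2/3)*x/2) + C3*airybi(2^(2/3)*x/2), x)


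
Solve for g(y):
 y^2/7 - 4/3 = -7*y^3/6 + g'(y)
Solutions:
 g(y) = C1 + 7*y^4/24 + y^3/21 - 4*y/3


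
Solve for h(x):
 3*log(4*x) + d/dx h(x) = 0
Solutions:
 h(x) = C1 - 3*x*log(x) - x*log(64) + 3*x


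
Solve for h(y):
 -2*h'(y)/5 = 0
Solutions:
 h(y) = C1


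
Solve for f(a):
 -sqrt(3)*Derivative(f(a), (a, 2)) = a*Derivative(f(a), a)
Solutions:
 f(a) = C1 + C2*erf(sqrt(2)*3^(3/4)*a/6)


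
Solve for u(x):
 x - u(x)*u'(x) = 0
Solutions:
 u(x) = -sqrt(C1 + x^2)
 u(x) = sqrt(C1 + x^2)


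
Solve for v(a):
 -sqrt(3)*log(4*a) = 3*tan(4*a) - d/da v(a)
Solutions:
 v(a) = C1 + sqrt(3)*a*(log(a) - 1) + 2*sqrt(3)*a*log(2) - 3*log(cos(4*a))/4


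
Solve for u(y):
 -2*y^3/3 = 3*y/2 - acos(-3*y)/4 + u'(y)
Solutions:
 u(y) = C1 - y^4/6 - 3*y^2/4 + y*acos(-3*y)/4 + sqrt(1 - 9*y^2)/12


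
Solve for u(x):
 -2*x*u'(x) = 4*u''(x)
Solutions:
 u(x) = C1 + C2*erf(x/2)


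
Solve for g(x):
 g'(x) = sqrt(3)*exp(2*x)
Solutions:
 g(x) = C1 + sqrt(3)*exp(2*x)/2


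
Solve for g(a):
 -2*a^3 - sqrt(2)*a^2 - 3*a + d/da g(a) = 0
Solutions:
 g(a) = C1 + a^4/2 + sqrt(2)*a^3/3 + 3*a^2/2


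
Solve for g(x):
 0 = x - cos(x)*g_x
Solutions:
 g(x) = C1 + Integral(x/cos(x), x)
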